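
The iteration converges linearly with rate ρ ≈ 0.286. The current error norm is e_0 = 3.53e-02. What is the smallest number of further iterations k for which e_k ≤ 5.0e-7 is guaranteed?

After k steps, e_k ≈ 3.53e-02·0.286^k.
Need 0.286^k ≤ 5.0e-7/3.53e-02 = 1.41643e-05.
k ≥ ln(1.41643e-05)/ln(0.286) = -11.1648/-1.25176 = 8.919.
Smallest integer k = 9.

9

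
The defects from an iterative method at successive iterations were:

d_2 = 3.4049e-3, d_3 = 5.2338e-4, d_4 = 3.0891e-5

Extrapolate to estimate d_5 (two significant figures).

First estimate the order: p ≈ ln(d_4/d_3) / ln(d_3/d_2) = ln(3.0891e-5/5.2338e-4)/ln(5.2338e-4/3.4049e-3) = ln(0.0590221)/ln(0.153714) ≈ 1.5111.
Then d_5 ≈ d_4·(d_4/d_3)^p = 3.0891e-5·(0.0590221)^1.5111 = 3.0891e-5·0.0138957 ≈ 4.293e-07.

4.3e-7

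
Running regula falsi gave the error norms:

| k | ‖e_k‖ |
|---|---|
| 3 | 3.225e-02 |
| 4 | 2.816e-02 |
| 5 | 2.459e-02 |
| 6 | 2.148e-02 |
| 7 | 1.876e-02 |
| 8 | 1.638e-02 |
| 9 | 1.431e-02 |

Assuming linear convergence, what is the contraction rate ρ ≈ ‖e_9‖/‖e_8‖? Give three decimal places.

ρ ≈ ‖e_9‖/‖e_8‖ = 1.431e-02/1.638e-02 = 0.87363

0.874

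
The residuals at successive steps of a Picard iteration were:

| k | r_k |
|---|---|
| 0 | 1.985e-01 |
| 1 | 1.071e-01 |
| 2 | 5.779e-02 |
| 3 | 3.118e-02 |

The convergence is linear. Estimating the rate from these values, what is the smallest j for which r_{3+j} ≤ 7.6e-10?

Rate ρ ≈ r_3/r_2 = 3.118e-02/5.779e-02 = 0.5395.
After j more steps, r_{3+j} ≈ 3.118e-02·ρ^j; need ρ^j ≤ 7.6e-10/3.118e-02 = 2.43746e-08.
j ≥ ln(2.43746e-08)/ln(0.5395) = -17.5297/-0.61711 = 28.406.
So 29 more iterations are needed.

29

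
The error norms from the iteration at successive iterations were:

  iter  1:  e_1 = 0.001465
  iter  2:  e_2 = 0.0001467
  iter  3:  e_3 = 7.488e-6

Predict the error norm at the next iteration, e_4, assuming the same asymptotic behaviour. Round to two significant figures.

First estimate the order: p ≈ ln(e_3/e_2) / ln(e_2/e_1) = ln(7.488e-6/0.0001467)/ln(0.0001467/0.001465) = ln(0.0510429)/ln(0.100137) ≈ 1.2928.
Then e_4 ≈ e_3·(e_3/e_2)^p = 7.488e-6·(0.0510429)^1.2928 = 7.488e-6·0.0213609 ≈ 1.6e-07.

1.6e-7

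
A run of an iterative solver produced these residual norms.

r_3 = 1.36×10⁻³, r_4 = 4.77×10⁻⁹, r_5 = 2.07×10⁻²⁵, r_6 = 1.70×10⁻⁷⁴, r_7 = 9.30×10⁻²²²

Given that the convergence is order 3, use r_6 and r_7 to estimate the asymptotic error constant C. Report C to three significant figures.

1.89

C ≈ r_7 / r_6^3
  = 9.30×10⁻²²² / (1.70×10⁻⁷⁴)^3
  = 9.30×10⁻²²² / 4.913e-222 ≈ 1.8929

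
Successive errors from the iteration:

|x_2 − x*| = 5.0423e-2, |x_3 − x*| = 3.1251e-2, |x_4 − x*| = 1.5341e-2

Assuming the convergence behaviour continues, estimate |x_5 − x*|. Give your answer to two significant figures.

First estimate the order: p ≈ ln(|x_4 − x*|/|x_3 − x*|) / ln(|x_3 − x*|/|x_2 − x*|) = ln(1.5341e-2/3.1251e-2)/ln(3.1251e-2/5.0423e-2) = ln(0.490896)/ln(0.619777) ≈ 1.4873.
Then |x_5 − x*| ≈ |x_4 − x*|·(|x_4 − x*|/|x_3 − x*|)^p = 1.5341e-2·(0.490896)^1.4873 = 1.5341e-2·0.347063 ≈ 0.005324.

5.3e-3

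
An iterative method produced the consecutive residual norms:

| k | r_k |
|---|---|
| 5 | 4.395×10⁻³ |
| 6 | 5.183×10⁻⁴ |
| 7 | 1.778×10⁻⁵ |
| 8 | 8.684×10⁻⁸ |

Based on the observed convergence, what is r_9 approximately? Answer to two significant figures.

2.0e-11

First estimate the order: p ≈ ln(r_8/r_7) / ln(r_7/r_6) = ln(8.684×10⁻⁸/1.778×10⁻⁵)/ln(1.778×10⁻⁵/5.183×10⁻⁴) = ln(0.00488414)/ln(0.0343045) ≈ 1.5780.
Then r_9 ≈ r_8·(r_8/r_7)^p = 8.684×10⁻⁸·(0.00488414)^1.5780 = 8.684×10⁻⁸·0.000225376 ≈ 1.957e-11.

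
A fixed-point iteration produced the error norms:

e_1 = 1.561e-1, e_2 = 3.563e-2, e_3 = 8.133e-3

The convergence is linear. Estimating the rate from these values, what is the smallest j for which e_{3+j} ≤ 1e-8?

10

Rate ρ ≈ e_3/e_2 = 8.133e-3/3.563e-2 = 0.2283.
After j more steps, e_{3+j} ≈ 8.133e-3·ρ^j; need ρ^j ≤ 1e-8/8.133e-3 = 1.22956e-06.
j ≥ ln(1.22956e-06)/ln(0.2283) = -13.6089/-1.47709 = 9.213.
So 10 more iterations are needed.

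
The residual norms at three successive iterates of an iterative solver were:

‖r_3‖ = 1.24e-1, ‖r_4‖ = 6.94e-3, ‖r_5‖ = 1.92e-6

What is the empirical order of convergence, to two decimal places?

p ≈ ln(‖r_5‖/‖r_4‖) / ln(‖r_4‖/‖r_3‖)
  = ln(1.92e-6/6.94e-3) / ln(6.94e-3/1.24e-1)
  = ln(0.000276657) / ln(0.0559677)
  = -8.19273 / -2.88298 ≈ 2.84176

2.84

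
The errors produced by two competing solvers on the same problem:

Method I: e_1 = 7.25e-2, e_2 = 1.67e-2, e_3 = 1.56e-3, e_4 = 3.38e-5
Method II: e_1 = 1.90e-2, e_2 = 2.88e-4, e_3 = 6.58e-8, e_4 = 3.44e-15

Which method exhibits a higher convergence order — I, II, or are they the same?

II

Method I: p ≈ ln(3.38e-5/1.56e-3)/ln(1.56e-3/1.67e-2) ≈ 1.62.
Method II: p ≈ ln(3.44e-15/6.58e-8)/ln(6.58e-8/2.88e-4) ≈ 2.00.
Method II has the higher order (≈2.0 vs ≈1.6).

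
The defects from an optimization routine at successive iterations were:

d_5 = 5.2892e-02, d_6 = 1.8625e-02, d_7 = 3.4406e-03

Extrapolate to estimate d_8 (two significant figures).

2.2e-4

First estimate the order: p ≈ ln(d_7/d_6) / ln(d_6/d_5) = ln(3.4406e-03/1.8625e-02)/ln(1.8625e-02/5.2892e-02) = ln(0.18473)/ln(0.352133) ≈ 1.6181.
Then d_8 ≈ d_7·(d_7/d_6)^p = 3.4406e-03·(0.18473)^1.6181 = 3.4406e-03·0.0650406 ≈ 0.0002238.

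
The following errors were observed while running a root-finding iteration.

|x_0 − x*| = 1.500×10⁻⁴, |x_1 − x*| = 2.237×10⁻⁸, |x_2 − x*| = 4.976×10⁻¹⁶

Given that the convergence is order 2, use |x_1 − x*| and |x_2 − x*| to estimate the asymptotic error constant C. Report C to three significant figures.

C ≈ |x_2 − x*| / |x_1 − x*|^2
  = 4.976×10⁻¹⁶ / (2.237×10⁻⁸)^2
  = 4.976×10⁻¹⁶ / 5.00417e-16 ≈ 0.99437

0.994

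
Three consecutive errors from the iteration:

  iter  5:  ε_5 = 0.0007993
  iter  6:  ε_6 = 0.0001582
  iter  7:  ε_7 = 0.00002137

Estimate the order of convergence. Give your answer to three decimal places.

p ≈ ln(ε_7/ε_6) / ln(ε_6/ε_5)
  = ln(0.00002137/0.0001582) / ln(0.0001582/0.0007993)
  = ln(0.135082) / ln(0.197923)
  = -2.001873 / -1.619877 ≈ 1.235818

1.236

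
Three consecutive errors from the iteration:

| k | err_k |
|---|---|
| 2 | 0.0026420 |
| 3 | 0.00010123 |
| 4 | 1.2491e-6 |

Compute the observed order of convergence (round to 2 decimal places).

1.35

p ≈ ln(err_4/err_3) / ln(err_3/err_2)
  = ln(1.2491e-6/0.00010123) / ln(0.00010123/0.0026420)
  = ln(0.0123392) / ln(0.0383157)
  = -4.39497 / -3.26190 ≈ 1.34737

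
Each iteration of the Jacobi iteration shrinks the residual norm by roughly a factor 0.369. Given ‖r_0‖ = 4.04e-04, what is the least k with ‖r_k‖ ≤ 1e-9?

13

After k steps, ‖r_k‖ ≈ 4.04e-04·0.369^k.
Need 0.369^k ≤ 1e-9/4.04e-04 = 2.47525e-06.
k ≥ ln(2.47525e-06)/ln(0.369) = -12.9092/-0.99696 = 12.949.
Smallest integer k = 13.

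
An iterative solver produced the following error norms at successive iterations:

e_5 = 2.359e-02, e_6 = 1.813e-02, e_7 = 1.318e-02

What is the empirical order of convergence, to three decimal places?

p ≈ ln(e_7/e_6) / ln(e_6/e_5)
  = ln(1.318e-02/1.813e-02) / ln(1.813e-02/2.359e-02)
  = ln(0.726972) / ln(0.768546)
  = -0.318867 / -0.263255 ≈ 1.211248

1.211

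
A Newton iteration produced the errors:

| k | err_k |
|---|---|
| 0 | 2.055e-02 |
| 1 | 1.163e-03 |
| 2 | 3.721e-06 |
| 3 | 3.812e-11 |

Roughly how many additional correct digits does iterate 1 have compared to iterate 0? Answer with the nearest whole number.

Digits gained ≈ log₁₀(err_0/err_1) = log₁₀(2.055e-02/1.163e-03) = log₁₀(17.6698) ≈ 1.247.

1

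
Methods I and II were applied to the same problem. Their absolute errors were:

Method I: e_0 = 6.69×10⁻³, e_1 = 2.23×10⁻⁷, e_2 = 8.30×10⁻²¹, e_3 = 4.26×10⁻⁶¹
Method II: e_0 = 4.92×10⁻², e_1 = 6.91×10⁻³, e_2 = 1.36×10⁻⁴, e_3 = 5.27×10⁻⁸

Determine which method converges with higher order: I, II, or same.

Method I: p ≈ ln(4.26×10⁻⁶¹/8.30×10⁻²¹)/ln(8.30×10⁻²¹/2.23×10⁻⁷) ≈ 3.00.
Method II: p ≈ ln(5.27×10⁻⁸/1.36×10⁻⁴)/ln(1.36×10⁻⁴/6.91×10⁻³) ≈ 2.00.
Method I has the higher order (≈3.0 vs ≈2.0).

I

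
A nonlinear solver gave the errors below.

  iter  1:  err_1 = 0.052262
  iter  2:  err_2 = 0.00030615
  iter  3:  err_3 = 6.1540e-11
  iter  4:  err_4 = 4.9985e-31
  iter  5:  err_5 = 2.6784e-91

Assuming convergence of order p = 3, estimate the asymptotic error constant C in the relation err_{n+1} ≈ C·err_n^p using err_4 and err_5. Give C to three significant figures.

C ≈ err_5 / err_4^3
  = 2.6784e-91 / (4.9985e-31)^3
  = 2.6784e-91 / 1.24888e-91 ≈ 2.1446

2.14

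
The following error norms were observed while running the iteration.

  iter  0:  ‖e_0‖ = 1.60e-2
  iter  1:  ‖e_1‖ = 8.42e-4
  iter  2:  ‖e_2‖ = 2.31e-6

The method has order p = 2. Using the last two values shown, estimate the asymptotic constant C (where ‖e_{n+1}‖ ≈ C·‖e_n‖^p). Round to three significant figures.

3.26

C ≈ ‖e_2‖ / ‖e_1‖^2
  = 2.31e-6 / (8.42e-4)^2
  = 2.31e-6 / 7.08964e-07 ≈ 3.2583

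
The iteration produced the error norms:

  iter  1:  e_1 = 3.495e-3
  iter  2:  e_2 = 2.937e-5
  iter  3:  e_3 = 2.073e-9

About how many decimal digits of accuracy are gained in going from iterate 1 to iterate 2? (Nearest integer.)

Digits gained ≈ log₁₀(e_1/e_2) = log₁₀(3.495e-3/2.937e-5) = log₁₀(118.999) ≈ 2.076.

2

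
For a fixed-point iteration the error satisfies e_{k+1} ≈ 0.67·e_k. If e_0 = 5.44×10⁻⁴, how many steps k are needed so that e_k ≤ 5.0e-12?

47

After k steps, e_k ≈ 5.44×10⁻⁴·0.67^k.
Need 0.67^k ≤ 5.0e-12/5.44×10⁻⁴ = 9.19118e-09.
k ≥ ln(9.19118e-09)/ln(0.67) = -18.5050/-0.40048 = 46.207.
Smallest integer k = 47.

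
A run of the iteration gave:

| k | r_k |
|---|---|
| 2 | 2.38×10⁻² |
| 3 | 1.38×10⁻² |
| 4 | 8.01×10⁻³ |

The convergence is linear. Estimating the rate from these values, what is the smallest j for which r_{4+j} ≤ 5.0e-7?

Rate ρ ≈ r_4/r_3 = 8.01×10⁻³/1.38×10⁻² = 0.5804.
After j more steps, r_{4+j} ≈ 8.01×10⁻³·ρ^j; need ρ^j ≤ 5.0e-7/8.01×10⁻³ = 6.2422e-05.
j ≥ ln(6.2422e-05)/ln(0.5804) = -9.6816/-0.54404 = 17.796.
So 18 more iterations are needed.

18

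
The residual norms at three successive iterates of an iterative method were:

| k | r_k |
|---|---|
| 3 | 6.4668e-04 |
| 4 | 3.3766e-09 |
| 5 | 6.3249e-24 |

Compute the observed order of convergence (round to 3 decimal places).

2.788

p ≈ ln(r_5/r_4) / ln(r_4/r_3)
  = ln(6.3249e-24/3.3766e-09) / ln(3.3766e-09/6.4668e-04)
  = ln(1.87316e-15) / ln(5.22144e-06)
  = -33.911150 / -12.162737 ≈ 2.788118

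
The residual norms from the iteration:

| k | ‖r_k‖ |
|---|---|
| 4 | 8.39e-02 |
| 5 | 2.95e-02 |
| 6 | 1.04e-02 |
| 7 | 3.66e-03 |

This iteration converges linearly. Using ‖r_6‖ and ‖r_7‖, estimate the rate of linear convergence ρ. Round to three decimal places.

ρ ≈ ‖r_7‖/‖r_6‖ = 3.66e-03/1.04e-02 = 0.35192

0.352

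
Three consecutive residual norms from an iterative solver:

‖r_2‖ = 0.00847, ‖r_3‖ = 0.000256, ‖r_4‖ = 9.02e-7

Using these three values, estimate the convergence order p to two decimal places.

p ≈ ln(‖r_4‖/‖r_3‖) / ln(‖r_3‖/‖r_2‖)
  = ln(9.02e-7/0.000256) / ln(0.000256/0.00847)
  = ln(0.00352344) / ln(0.0302243)
  = -5.64832 / -3.49911 ≈ 1.61422

1.61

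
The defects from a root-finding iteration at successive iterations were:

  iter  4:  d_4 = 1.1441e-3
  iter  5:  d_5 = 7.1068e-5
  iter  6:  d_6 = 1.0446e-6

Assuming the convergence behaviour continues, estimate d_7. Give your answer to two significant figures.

First estimate the order: p ≈ ln(d_6/d_5) / ln(d_5/d_4) = ln(1.0446e-6/7.1068e-5)/ln(7.1068e-5/1.1441e-3) = ln(0.0146986)/ln(0.0621169) ≈ 1.5187.
Then d_7 ≈ d_6·(d_6/d_5)^p = 1.0446e-6·(0.0146986)^1.5187 = 1.0446e-6·0.0016468 ≈ 1.72e-09.

1.7e-9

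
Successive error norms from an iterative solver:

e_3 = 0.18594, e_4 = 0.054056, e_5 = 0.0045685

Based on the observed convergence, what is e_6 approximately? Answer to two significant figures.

First estimate the order: p ≈ ln(e_5/e_4) / ln(e_4/e_3) = ln(0.0045685/0.054056)/ln(0.054056/0.18594) = ln(0.0845142)/ln(0.290717) ≈ 2.0000.
Then e_6 ≈ e_5·(e_5/e_4)^p = 0.0045685·(0.0845142)^2.0000 = 0.0045685·0.00714265 ≈ 3.263e-05.

3.3e-5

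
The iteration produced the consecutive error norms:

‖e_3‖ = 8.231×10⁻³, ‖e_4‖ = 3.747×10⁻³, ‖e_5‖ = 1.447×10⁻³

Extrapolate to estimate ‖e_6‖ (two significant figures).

4.6e-4

First estimate the order: p ≈ ln(‖e_5‖/‖e_4‖) / ln(‖e_4‖/‖e_3‖) = ln(1.447×10⁻³/3.747×10⁻³)/ln(3.747×10⁻³/8.231×10⁻³) = ln(0.386176)/ln(0.45523) ≈ 1.2090.
Then ‖e_6‖ ≈ ‖e_5‖·(‖e_5‖/‖e_4‖)^p = 1.447×10⁻³·(0.386176)^1.2090 = 1.447×10⁻³·0.316536 ≈ 0.000458.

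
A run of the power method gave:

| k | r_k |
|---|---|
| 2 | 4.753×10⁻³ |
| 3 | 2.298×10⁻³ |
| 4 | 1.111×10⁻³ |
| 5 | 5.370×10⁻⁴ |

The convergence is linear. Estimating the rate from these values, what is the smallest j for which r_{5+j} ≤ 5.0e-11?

23

Rate ρ ≈ r_5/r_4 = 5.370×10⁻⁴/1.111×10⁻³ = 0.4833.
After j more steps, r_{5+j} ≈ 5.370×10⁻⁴·ρ^j; need ρ^j ≤ 5.0e-11/5.370×10⁻⁴ = 9.31099e-08.
j ≥ ln(9.31099e-08)/ln(0.4833) = -16.1895/-0.72712 = 22.265.
So 23 more iterations are needed.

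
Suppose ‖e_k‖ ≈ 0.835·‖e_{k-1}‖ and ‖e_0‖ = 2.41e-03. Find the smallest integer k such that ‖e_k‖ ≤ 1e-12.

After k steps, ‖e_k‖ ≈ 2.41e-03·0.835^k.
Need 0.835^k ≤ 1e-12/2.41e-03 = 4.14938e-10.
k ≥ ln(4.14938e-10)/ln(0.835) = -21.6029/-0.18032 = 119.803.
Smallest integer k = 120.

120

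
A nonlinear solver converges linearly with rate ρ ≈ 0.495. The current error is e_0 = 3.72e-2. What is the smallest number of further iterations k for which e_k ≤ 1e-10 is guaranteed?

29

After k steps, e_k ≈ 3.72e-2·0.495^k.
Need 0.495^k ≤ 1e-10/3.72e-2 = 2.68817e-09.
k ≥ ln(2.68817e-09)/ln(0.495) = -19.7344/-0.70320 = 28.064.
Smallest integer k = 29.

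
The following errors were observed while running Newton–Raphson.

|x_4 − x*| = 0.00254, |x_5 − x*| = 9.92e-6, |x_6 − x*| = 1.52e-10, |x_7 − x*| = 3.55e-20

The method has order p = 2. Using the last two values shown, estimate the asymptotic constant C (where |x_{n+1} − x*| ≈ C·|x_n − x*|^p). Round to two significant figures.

1.5

C ≈ |x_7 − x*| / |x_6 − x*|^2
  = 3.55e-20 / (1.52e-10)^2
  = 3.55e-20 / 2.3104e-20 ≈ 1.5365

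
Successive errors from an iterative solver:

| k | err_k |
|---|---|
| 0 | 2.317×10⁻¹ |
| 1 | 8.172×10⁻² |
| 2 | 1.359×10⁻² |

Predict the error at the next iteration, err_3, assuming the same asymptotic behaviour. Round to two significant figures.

6.2e-4

First estimate the order: p ≈ ln(err_2/err_1) / ln(err_1/err_0) = ln(1.359×10⁻²/8.172×10⁻²)/ln(8.172×10⁻²/2.317×10⁻¹) = ln(0.1663)/ln(0.352697) ≈ 1.7214.
Then err_3 ≈ err_2·(err_2/err_1)^p = 1.359×10⁻²·(0.1663)^1.7214 = 1.359×10⁻²·0.0455873 ≈ 0.0006195.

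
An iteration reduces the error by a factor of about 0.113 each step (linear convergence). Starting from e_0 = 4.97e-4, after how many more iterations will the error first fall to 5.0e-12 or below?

9

After k steps, e_k ≈ 4.97e-4·0.113^k.
Need 0.113^k ≤ 5.0e-12/4.97e-4 = 1.00604e-08.
k ≥ ln(1.00604e-08)/ln(0.113) = -18.4147/-2.18037 = 8.446.
Smallest integer k = 9.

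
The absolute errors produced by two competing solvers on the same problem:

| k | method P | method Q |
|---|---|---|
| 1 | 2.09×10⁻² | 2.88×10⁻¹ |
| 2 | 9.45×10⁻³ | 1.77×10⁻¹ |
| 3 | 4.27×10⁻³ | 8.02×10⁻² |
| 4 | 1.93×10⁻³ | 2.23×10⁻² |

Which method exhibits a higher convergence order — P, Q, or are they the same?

Q

Method P: p ≈ ln(1.93×10⁻³/4.27×10⁻³)/ln(4.27×10⁻³/9.45×10⁻³) ≈ 1.00.
Method Q: p ≈ ln(2.23×10⁻²/8.02×10⁻²)/ln(8.02×10⁻²/1.77×10⁻¹) ≈ 1.62.
Method Q has the higher order (≈1.6 vs ≈1.0).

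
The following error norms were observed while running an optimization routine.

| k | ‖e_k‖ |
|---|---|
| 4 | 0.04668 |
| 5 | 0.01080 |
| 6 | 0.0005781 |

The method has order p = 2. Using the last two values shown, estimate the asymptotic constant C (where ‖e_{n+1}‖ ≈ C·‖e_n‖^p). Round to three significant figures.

4.96

C ≈ ‖e_6‖ / ‖e_5‖^2
  = 0.0005781 / (0.01080)^2
  = 0.0005781 / 0.00011664 ≈ 4.9563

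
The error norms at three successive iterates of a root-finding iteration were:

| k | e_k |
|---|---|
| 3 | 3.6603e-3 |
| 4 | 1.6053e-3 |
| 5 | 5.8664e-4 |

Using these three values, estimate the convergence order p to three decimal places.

p ≈ ln(e_5/e_4) / ln(e_4/e_3)
  = ln(5.8664e-4/1.6053e-3) / ln(1.6053e-3/3.6603e-3)
  = ln(0.365439) / ln(0.438571)
  = -1.006656 / -0.824234 ≈ 1.221323

1.221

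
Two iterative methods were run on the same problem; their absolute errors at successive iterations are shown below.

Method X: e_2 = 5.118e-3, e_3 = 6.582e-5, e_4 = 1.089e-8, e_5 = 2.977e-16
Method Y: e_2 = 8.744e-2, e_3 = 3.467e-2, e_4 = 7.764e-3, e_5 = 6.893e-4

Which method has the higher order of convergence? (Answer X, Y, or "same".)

Method X: p ≈ ln(2.977e-16/1.089e-8)/ln(1.089e-8/6.582e-5) ≈ 2.00.
Method Y: p ≈ ln(6.893e-4/7.764e-3)/ln(7.764e-3/3.467e-2) ≈ 1.62.
Method X has the higher order (≈2.0 vs ≈1.6).

X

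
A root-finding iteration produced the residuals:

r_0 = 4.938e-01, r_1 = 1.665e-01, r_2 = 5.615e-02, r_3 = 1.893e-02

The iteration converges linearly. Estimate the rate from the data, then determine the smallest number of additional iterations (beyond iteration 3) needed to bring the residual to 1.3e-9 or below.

16

Rate ρ ≈ r_3/r_2 = 1.893e-02/5.615e-02 = 0.3371.
After j more steps, r_{3+j} ≈ 1.893e-02·ρ^j; need ρ^j ≤ 1.3e-9/1.893e-02 = 6.86741e-08.
j ≥ ln(6.86741e-08)/ln(0.3371) = -16.4939/-1.08738 = 15.168.
So 16 more iterations are needed.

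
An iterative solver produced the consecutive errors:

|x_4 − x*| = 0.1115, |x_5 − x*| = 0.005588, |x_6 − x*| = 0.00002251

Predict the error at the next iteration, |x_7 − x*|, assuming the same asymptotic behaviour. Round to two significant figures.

First estimate the order: p ≈ ln(|x_6 − x*|/|x_5 − x*|) / ln(|x_5 − x*|/|x_4 − x*|) = ln(0.00002251/0.005588)/ln(0.005588/0.1115) = ln(0.00402827)/ln(0.0501166) ≈ 1.8422.
Then |x_7 − x*| ≈ |x_6 − x*|·(|x_6 − x*|/|x_5 − x*|)^p = 0.00002251·(0.00402827)^1.8422 = 0.00002251·3.87391e-05 ≈ 8.72e-10.

8.7e-10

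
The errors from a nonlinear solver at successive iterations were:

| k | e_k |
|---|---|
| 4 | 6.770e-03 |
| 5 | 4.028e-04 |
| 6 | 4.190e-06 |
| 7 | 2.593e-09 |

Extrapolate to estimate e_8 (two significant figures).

First estimate the order: p ≈ ln(e_7/e_6) / ln(e_6/e_5) = ln(2.593e-09/4.190e-06)/ln(4.190e-06/4.028e-04) = ln(0.000618854)/ln(0.0104022) ≈ 1.6181.
Then e_8 ≈ e_7·(e_7/e_6)^p = 2.593e-09·(0.000618854)^1.6181 = 2.593e-09·6.43382e-06 ≈ 1.668e-14.

1.7e-14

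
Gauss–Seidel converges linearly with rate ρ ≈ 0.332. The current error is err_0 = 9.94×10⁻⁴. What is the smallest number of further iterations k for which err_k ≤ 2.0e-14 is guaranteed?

23

After k steps, err_k ≈ 9.94×10⁻⁴·0.332^k.
Need 0.332^k ≤ 2.0e-14/9.94×10⁻⁴ = 2.01207e-11.
k ≥ ln(2.01207e-11)/ln(0.332) = -24.6293/-1.10262 = 22.337.
Smallest integer k = 23.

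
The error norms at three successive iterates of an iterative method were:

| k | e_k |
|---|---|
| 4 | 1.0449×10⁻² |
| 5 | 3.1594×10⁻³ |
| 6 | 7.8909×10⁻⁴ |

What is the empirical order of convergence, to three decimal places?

p ≈ ln(e_6/e_5) / ln(e_5/e_4)
  = ln(7.8909×10⁻⁴/3.1594×10⁻³) / ln(3.1594×10⁻³/1.0449×10⁻²)
  = ln(0.249759) / ln(0.302364)
  = -1.387259 / -1.196124 ≈ 1.159795

1.160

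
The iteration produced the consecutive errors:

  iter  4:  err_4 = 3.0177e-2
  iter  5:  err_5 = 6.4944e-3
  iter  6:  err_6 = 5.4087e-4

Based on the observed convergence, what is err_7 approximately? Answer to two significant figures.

First estimate the order: p ≈ ln(err_6/err_5) / ln(err_5/err_4) = ln(5.4087e-4/6.4944e-3)/ln(6.4944e-3/3.0177e-2) = ln(0.0832825)/ln(0.21521) ≈ 1.6180.
Then err_7 ≈ err_6·(err_6/err_5)^p = 5.4087e-4·(0.0832825)^1.6180 = 5.4087e-4·0.0179249 ≈ 9.695e-06.

9.7e-6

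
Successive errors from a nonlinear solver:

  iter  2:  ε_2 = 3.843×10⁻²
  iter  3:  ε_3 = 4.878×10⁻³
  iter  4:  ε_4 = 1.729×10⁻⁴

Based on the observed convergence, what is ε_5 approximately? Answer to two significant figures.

7.8e-7

First estimate the order: p ≈ ln(ε_4/ε_3) / ln(ε_3/ε_2) = ln(1.729×10⁻⁴/4.878×10⁻³)/ln(4.878×10⁻³/3.843×10⁻²) = ln(0.0354449)/ln(0.126932) ≈ 1.6180.
Then ε_5 ≈ ε_4·(ε_4/ε_3)^p = 1.729×10⁻⁴·(0.0354449)^1.6180 = 1.729×10⁻⁴·0.00449964 ≈ 7.78e-07.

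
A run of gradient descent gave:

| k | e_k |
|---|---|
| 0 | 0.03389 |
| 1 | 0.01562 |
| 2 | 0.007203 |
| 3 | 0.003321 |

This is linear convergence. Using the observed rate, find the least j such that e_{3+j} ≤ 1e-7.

Rate ρ ≈ e_3/e_2 = 0.003321/0.007203 = 0.4611.
After j more steps, e_{3+j} ≈ 0.003321·ρ^j; need ρ^j ≤ 1e-7/0.003321 = 3.01114e-05.
j ≥ ln(3.01114e-05)/ln(0.4611) = -10.4106/-0.77414 = 13.448.
So 14 more iterations are needed.

14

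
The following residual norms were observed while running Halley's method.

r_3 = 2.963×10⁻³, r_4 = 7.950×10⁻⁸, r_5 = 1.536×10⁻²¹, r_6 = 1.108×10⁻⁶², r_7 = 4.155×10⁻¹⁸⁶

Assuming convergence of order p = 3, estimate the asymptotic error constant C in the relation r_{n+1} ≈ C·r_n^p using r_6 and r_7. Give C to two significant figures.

3.1

C ≈ r_7 / r_6^3
  = 4.155×10⁻¹⁸⁶ / (1.108×10⁻⁶²)^3
  = 4.155×10⁻¹⁸⁶ / 1.36025e-186 ≈ 3.0546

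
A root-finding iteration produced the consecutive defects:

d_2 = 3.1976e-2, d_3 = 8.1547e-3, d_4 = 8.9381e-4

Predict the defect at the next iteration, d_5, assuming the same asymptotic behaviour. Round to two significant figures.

2.5e-5

First estimate the order: p ≈ ln(d_4/d_3) / ln(d_3/d_2) = ln(8.9381e-4/8.1547e-3)/ln(8.1547e-3/3.1976e-2) = ln(0.109607)/ln(0.255026) ≈ 1.6180.
Then d_5 ≈ d_4·(d_4/d_3)^p = 8.9381e-4·(0.109607)^1.6180 = 8.9381e-4·0.0279549 ≈ 2.499e-05.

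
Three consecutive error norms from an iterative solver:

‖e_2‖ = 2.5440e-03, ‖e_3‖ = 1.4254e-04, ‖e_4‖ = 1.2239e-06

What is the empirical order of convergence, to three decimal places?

p ≈ ln(‖e_4‖/‖e_3‖) / ln(‖e_3‖/‖e_2‖)
  = ln(1.2239e-06/1.4254e-04) / ln(1.4254e-04/2.5440e-03)
  = ln(0.00858636) / ln(0.0560299)
  = -4.757580 / -2.881870 ≈ 1.650866

1.651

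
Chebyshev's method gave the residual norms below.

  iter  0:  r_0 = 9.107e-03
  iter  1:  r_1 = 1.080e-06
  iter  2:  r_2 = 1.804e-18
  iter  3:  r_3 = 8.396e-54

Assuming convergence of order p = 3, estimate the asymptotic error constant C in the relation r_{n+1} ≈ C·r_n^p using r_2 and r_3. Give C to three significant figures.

C ≈ r_3 / r_2^3
  = 8.396e-54 / (1.804e-18)^3
  = 8.396e-54 / 5.87097e-54 ≈ 1.4301

1.43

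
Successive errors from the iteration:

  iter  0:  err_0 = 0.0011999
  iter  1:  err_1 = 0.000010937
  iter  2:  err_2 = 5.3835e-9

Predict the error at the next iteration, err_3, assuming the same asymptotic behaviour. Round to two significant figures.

2.3e-14

First estimate the order: p ≈ ln(err_2/err_1) / ln(err_1/err_0) = ln(5.3835e-9/0.000010937)/ln(0.000010937/0.0011999) = ln(0.000492228)/ln(0.00911493) ≈ 1.6213.
Then err_3 ≈ err_2·(err_2/err_1)^p = 5.3835e-9·(0.000492228)^1.6213 = 5.3835e-9·4.3352e-06 ≈ 2.334e-14.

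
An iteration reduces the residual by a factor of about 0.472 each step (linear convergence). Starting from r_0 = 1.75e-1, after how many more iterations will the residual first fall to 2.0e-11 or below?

After k steps, r_k ≈ 1.75e-1·0.472^k.
Need 0.472^k ≤ 2.0e-11/1.75e-1 = 1.14286e-10.
k ≥ ln(1.14286e-10)/ln(0.472) = -22.8923/-0.75078 = 30.491.
Smallest integer k = 31.

31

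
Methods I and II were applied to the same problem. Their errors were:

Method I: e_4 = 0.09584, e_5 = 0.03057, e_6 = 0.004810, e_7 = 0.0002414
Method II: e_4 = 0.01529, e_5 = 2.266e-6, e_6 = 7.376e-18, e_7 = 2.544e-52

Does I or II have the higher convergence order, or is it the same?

II

Method I: p ≈ ln(0.0002414/0.004810)/ln(0.004810/0.03057) ≈ 1.62.
Method II: p ≈ ln(2.544e-52/7.376e-18)/ln(7.376e-18/2.266e-6) ≈ 3.00.
Method II has the higher order (≈3.0 vs ≈1.6).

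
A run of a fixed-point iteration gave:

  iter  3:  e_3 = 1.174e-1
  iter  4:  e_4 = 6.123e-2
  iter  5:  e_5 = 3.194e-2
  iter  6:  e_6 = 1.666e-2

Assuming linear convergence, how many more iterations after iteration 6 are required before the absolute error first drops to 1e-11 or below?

33

Rate ρ ≈ e_6/e_5 = 1.666e-2/3.194e-2 = 0.5216.
After j more steps, e_{6+j} ≈ 1.666e-2·ρ^j; need ρ^j ≤ 1e-11/1.666e-2 = 6.0024e-10.
j ≥ ln(6.0024e-10)/ln(0.5216) = -21.2337/-0.65085 = 32.625.
So 33 more iterations are needed.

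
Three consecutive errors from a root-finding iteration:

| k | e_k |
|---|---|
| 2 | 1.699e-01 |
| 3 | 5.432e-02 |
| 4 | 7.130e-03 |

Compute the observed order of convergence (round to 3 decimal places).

p ≈ ln(e_4/e_3) / ln(e_3/e_2)
  = ln(7.130e-03/5.432e-02) / ln(5.432e-02/1.699e-01)
  = ln(0.131259) / ln(0.319717)
  = -2.030583 / -1.140319 ≈ 1.780715

1.781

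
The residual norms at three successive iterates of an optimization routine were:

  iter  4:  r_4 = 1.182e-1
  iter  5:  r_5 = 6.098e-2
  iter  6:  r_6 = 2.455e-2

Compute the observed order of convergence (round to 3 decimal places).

p ≈ ln(r_6/r_5) / ln(r_5/r_4)
  = ln(2.455e-2/6.098e-2) / ln(6.098e-2/1.182e-1)
  = ln(0.402591) / ln(0.515905)
  = -0.909834 / -0.661833 ≈ 1.374718

1.375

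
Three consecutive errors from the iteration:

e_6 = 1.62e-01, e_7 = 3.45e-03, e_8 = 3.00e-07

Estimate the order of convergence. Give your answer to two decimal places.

p ≈ ln(e_8/e_7) / ln(e_7/e_6)
  = ln(3.00e-07/3.45e-03) / ln(3.45e-03/1.62e-01)
  = ln(8.69565e-05) / ln(0.0212963)
  = -9.35010 / -3.84922 ≈ 2.42909

2.43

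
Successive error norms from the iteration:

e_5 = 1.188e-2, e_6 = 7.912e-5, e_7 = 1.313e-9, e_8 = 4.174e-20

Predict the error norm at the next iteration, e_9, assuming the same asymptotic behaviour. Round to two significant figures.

3.7e-43

First estimate the order: p ≈ ln(e_8/e_7) / ln(e_7/e_6) = ln(4.174e-20/1.313e-9)/ln(1.313e-9/7.912e-5) = ln(3.17898e-11)/ln(1.6595e-05) ≈ 2.1962.
Then e_9 ≈ e_8·(e_8/e_7)^p = 4.174e-20·(3.17898e-11)^2.1962 = 4.174e-20·8.80896e-24 ≈ 3.677e-43.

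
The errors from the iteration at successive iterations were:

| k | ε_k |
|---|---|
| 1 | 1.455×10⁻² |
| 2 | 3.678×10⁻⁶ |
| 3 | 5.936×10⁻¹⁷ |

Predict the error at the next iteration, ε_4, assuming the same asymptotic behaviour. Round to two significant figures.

First estimate the order: p ≈ ln(ε_3/ε_2) / ln(ε_2/ε_1) = ln(5.936×10⁻¹⁷/3.678×10⁻⁶)/ln(3.678×10⁻⁶/1.455×10⁻²) = ln(1.61392e-11)/ln(0.000252784) ≈ 3.0001.
Then ε_4 ≈ ε_3·(ε_3/ε_2)^p = 5.936×10⁻¹⁷·(1.61392e-11)^3.0001 = 5.936×10⁻¹⁷·4.1934e-33 ≈ 2.489e-49.

2.5e-49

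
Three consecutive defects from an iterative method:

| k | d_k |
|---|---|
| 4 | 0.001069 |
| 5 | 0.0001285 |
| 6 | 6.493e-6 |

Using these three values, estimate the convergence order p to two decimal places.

1.41

p ≈ ln(d_6/d_5) / ln(d_5/d_4)
  = ln(6.493e-6/0.0001285) / ln(0.0001285/0.001069)
  = ln(0.0505292) / ln(0.120206)
  = -2.98520 / -2.11855 ≈ 1.40908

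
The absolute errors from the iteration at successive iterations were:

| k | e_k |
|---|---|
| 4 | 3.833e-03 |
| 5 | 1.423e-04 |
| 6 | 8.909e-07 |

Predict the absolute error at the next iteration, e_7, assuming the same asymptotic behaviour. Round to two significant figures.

First estimate the order: p ≈ ln(e_6/e_5) / ln(e_5/e_4) = ln(8.909e-07/1.423e-04)/ln(1.423e-04/3.833e-03) = ln(0.00626072)/ln(0.037125) ≈ 1.5405.
Then e_7 ≈ e_6·(e_6/e_5)^p = 8.909e-07·(0.00626072)^1.5405 = 8.909e-07·0.000403366 ≈ 3.594e-10.

3.6e-10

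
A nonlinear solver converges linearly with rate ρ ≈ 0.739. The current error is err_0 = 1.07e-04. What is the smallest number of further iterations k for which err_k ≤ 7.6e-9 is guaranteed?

After k steps, err_k ≈ 1.07e-04·0.739^k.
Need 0.739^k ≤ 7.6e-9/1.07e-04 = 7.1028e-05.
k ≥ ln(7.1028e-05)/ln(0.739) = -9.5524/-0.30246 = 31.582.
Smallest integer k = 32.

32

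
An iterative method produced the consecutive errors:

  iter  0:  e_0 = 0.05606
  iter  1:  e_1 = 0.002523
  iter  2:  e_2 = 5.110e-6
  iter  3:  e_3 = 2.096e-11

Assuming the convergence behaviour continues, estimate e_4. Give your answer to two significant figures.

3.5e-22

First estimate the order: p ≈ ln(e_3/e_2) / ln(e_2/e_1) = ln(2.096e-11/5.110e-6)/ln(5.110e-6/0.002523) = ln(4.10176e-06)/ln(0.00202537) ≈ 2.0000.
Then e_4 ≈ e_3·(e_3/e_2)^p = 2.096e-11·(4.10176e-06)^2.0000 = 2.096e-11·1.68244e-11 ≈ 3.526e-22.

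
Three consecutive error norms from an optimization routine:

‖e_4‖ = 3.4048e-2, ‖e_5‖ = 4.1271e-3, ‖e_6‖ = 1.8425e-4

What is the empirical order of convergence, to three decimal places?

p ≈ ln(‖e_6‖/‖e_5‖) / ln(‖e_5‖/‖e_4‖)
  = ln(1.8425e-4/4.1271e-3) / ln(4.1271e-3/3.4048e-2)
  = ln(0.0446439) / ln(0.121214)
  = -3.109038 / -2.110198 ≈ 1.473339

1.473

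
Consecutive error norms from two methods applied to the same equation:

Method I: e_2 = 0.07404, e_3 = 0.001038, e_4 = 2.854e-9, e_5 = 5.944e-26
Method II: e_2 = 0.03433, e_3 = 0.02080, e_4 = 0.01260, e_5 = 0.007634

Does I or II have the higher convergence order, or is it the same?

Method I: p ≈ ln(5.944e-26/2.854e-9)/ln(2.854e-9/0.001038) ≈ 3.00.
Method II: p ≈ ln(0.007634/0.01260)/ln(0.01260/0.02080) ≈ 1.00.
Method I has the higher order (≈3.0 vs ≈1.0).

I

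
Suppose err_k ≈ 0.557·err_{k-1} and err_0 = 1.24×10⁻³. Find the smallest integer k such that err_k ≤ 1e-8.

21

After k steps, err_k ≈ 1.24×10⁻³·0.557^k.
Need 0.557^k ≤ 1e-8/1.24×10⁻³ = 8.06452e-06.
k ≥ ln(8.06452e-06)/ln(0.557) = -11.7280/-0.58519 = 20.041.
Smallest integer k = 21.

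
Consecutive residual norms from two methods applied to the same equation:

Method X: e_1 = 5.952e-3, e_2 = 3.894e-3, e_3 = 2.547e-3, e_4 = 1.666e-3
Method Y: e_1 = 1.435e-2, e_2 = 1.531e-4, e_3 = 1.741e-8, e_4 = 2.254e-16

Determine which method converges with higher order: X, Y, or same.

Method X: p ≈ ln(1.666e-3/2.547e-3)/ln(2.547e-3/3.894e-3) ≈ 1.00.
Method Y: p ≈ ln(2.254e-16/1.741e-8)/ln(1.741e-8/1.531e-4) ≈ 2.00.
Method Y has the higher order (≈2.0 vs ≈1.0).

Y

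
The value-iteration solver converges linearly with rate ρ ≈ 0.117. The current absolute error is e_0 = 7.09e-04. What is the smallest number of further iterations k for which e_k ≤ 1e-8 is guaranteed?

6

After k steps, e_k ≈ 7.09e-04·0.117^k.
Need 0.117^k ≤ 1e-8/7.09e-04 = 1.41044e-05.
k ≥ ln(1.41044e-05)/ln(0.117) = -11.1690/-2.14558 = 5.206.
Smallest integer k = 6.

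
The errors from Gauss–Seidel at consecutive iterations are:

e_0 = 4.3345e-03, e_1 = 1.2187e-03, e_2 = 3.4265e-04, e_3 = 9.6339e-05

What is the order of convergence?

1

Consecutive ratios: e_3/e_2 = 9.6339e-05/3.4265e-04 = 0.281159, e_2/e_1 = 3.4265e-04/1.2187e-03 = 0.28116.
p ≈ ln(0.281159)/ln(0.28116) = -1.2688/-1.2688 ≈ 1.00.
So the convergence is linear (order 1).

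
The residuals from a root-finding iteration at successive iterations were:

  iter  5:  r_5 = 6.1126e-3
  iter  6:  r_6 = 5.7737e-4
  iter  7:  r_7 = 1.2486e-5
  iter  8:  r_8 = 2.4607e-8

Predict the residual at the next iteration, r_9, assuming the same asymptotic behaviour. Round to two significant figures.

First estimate the order: p ≈ ln(r_8/r_7) / ln(r_7/r_6) = ln(2.4607e-8/1.2486e-5)/ln(1.2486e-5/5.7737e-4) = ln(0.00197077)/ln(0.0216256) ≈ 1.6248.
Then r_9 ≈ r_8·(r_8/r_7)^p = 2.4607e-8·(0.00197077)^1.6248 = 2.4607e-8·4.02091e-05 ≈ 9.894e-13.

9.9e-13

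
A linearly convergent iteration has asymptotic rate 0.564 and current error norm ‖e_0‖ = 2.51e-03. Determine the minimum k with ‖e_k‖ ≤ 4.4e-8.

After k steps, ‖e_k‖ ≈ 2.51e-03·0.564^k.
Need 0.564^k ≤ 4.4e-8/2.51e-03 = 1.75299e-05.
k ≥ ln(1.75299e-05)/ln(0.564) = -10.9516/-0.57270 = 19.123.
Smallest integer k = 20.

20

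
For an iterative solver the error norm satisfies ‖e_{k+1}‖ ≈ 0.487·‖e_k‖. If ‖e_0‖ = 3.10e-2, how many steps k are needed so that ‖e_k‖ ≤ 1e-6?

After k steps, ‖e_k‖ ≈ 3.10e-2·0.487^k.
Need 0.487^k ≤ 1e-6/3.10e-2 = 3.22581e-05.
k ≥ ln(3.22581e-05)/ln(0.487) = -10.3417/-0.71949 = 14.374.
Smallest integer k = 15.

15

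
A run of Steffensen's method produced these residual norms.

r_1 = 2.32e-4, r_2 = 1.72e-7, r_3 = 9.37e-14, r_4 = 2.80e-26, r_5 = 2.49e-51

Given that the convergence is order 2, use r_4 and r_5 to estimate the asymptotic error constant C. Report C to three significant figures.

3.18

C ≈ r_5 / r_4^2
  = 2.49e-51 / (2.80e-26)^2
  = 2.49e-51 / 7.84e-52 ≈ 3.176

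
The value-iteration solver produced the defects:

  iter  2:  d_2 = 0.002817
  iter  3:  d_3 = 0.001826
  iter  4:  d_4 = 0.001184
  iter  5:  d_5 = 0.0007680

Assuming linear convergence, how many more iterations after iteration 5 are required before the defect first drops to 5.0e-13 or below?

49

Rate ρ ≈ d_5/d_4 = 0.0007680/0.001184 = 0.6486.
After j more steps, d_{5+j} ≈ 0.0007680·ρ^j; need ρ^j ≤ 5.0e-13/0.0007680 = 6.51042e-10.
j ≥ ln(6.51042e-10)/ln(0.6486) = -21.1524/-0.43294 = 48.858.
So 49 more iterations are needed.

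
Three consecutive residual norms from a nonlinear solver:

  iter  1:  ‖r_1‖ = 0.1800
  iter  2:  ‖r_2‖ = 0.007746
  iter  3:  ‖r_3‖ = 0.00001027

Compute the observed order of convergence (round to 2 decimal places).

2.11

p ≈ ln(‖r_3‖/‖r_2‖) / ln(‖r_2‖/‖r_1‖)
  = ln(0.00001027/0.007746) / ln(0.007746/0.1800)
  = ln(0.00132585) / ln(0.0430333)
  = -6.62570 / -3.14578 ≈ 2.10622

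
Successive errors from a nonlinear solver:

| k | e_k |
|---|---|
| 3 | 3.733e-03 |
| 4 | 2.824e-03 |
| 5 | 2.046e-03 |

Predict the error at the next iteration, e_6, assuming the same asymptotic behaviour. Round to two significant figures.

1.4e-3

First estimate the order: p ≈ ln(e_5/e_4) / ln(e_4/e_3) = ln(2.046e-03/2.824e-03)/ln(2.824e-03/3.733e-03) = ln(0.724504)/ln(0.756496) ≈ 1.1548.
Then e_6 ≈ e_5·(e_5/e_4)^p = 2.046e-03·(0.724504)^1.1548 = 2.046e-03·0.689247 ≈ 0.00141.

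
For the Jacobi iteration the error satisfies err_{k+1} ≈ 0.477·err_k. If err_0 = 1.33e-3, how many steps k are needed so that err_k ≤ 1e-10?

After k steps, err_k ≈ 1.33e-3·0.477^k.
Need 0.477^k ≤ 1e-10/1.33e-3 = 7.5188e-08.
k ≥ ln(7.5188e-08)/ln(0.477) = -16.4033/-0.74024 = 22.159.
Smallest integer k = 23.

23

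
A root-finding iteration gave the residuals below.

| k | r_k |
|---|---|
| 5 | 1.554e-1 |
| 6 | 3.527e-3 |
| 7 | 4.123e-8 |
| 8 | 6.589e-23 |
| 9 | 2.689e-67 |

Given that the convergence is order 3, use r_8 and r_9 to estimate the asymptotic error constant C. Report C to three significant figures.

0.940

C ≈ r_9 / r_8^3
  = 2.689e-67 / (6.589e-23)^3
  = 2.689e-67 / 2.86061e-67 ≈ 0.94001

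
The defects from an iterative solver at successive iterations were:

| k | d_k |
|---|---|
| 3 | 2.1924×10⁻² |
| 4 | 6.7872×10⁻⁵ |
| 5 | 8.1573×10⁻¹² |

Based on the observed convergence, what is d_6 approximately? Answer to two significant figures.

First estimate the order: p ≈ ln(d_5/d_4) / ln(d_4/d_3) = ln(8.1573×10⁻¹²/6.7872×10⁻⁵)/ln(6.7872×10⁻⁵/2.1924×10⁻²) = ln(1.20187e-07)/ln(0.00309579) ≈ 2.7579.
Then d_6 ≈ d_5·(d_5/d_4)^p = 8.1573×10⁻¹²·(1.20187e-07)^2.7579 = 8.1573×10⁻¹²·8.22127e-20 ≈ 6.706e-31.

6.7e-31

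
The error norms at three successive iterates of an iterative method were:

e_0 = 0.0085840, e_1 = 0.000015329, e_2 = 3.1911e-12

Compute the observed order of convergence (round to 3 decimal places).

p ≈ ln(e_2/e_1) / ln(e_1/e_0)
  = ln(3.1911e-12/0.000015329) / ln(0.000015329/0.0085840)
  = ln(2.08174e-07) / ln(0.00178576)
  = -15.384892 / -6.327911 ≈ 2.431275

2.431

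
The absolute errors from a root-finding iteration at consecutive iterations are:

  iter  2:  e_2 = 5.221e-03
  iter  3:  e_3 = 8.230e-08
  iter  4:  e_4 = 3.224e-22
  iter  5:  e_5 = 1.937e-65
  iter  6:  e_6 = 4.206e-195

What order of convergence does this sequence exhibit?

3

Consecutive ratios: e_6/e_5 = 4.206e-195/1.937e-65 = 2.1714e-130, e_5/e_4 = 1.937e-65/3.224e-22 = 6.00806e-44.
p ≈ ln(2.1714e-130)/ln(6.00806e-44) = -298.5607/-99.5206 ≈ 3.00.
So the convergence is cubic (order 3).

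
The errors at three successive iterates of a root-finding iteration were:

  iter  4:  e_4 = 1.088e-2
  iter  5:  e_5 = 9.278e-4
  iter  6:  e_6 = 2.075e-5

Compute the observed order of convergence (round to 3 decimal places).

1.544

p ≈ ln(e_6/e_5) / ln(e_5/e_4)
  = ln(2.075e-5/9.278e-4) / ln(9.278e-4/1.088e-2)
  = ln(0.0223647) / ln(0.0852757)
  = -3.800271 / -2.461866 ≈ 1.543655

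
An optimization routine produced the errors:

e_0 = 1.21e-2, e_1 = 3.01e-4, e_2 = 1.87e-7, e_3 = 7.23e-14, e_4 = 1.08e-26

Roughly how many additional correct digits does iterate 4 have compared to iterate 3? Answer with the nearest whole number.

Digits gained ≈ log₁₀(e_3/e_4) = log₁₀(7.23e-14/1.08e-26) = log₁₀(6.69444e+12) ≈ 12.826.

13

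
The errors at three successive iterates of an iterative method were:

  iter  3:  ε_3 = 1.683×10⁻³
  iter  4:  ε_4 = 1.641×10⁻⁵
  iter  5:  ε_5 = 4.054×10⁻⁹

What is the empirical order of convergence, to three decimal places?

p ≈ ln(ε_5/ε_4) / ln(ε_4/ε_3)
  = ln(4.054×10⁻⁹/1.641×10⁻⁵) / ln(1.641×10⁻⁵/1.683×10⁻³)
  = ln(0.000247044) / ln(0.00975045)
  = -8.305944 / -4.630442 ≈ 1.793769

1.794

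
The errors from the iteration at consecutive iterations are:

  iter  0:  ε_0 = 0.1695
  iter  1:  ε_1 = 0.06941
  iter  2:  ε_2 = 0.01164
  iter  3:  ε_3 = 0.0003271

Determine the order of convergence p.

Consecutive ratios: ε_3/ε_2 = 0.0003271/0.01164 = 0.0281014, ε_2/ε_1 = 0.01164/0.06941 = 0.167699.
p ≈ ln(0.0281014)/ln(0.167699) = -3.5719/-1.7856 ≈ 2.00.
So the convergence is quadratic (order 2).

2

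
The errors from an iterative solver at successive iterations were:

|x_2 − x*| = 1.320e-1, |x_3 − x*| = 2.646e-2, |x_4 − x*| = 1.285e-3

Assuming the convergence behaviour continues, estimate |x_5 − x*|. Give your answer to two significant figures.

4.3e-6

First estimate the order: p ≈ ln(|x_4 − x*|/|x_3 − x*|) / ln(|x_3 − x*|/|x_2 − x*|) = ln(1.285e-3/2.646e-2)/ln(2.646e-2/1.320e-1) = ln(0.0485639)/ln(0.200455) ≈ 1.8821.
Then |x_5 − x*| ≈ |x_4 − x*|·(|x_4 − x*|/|x_3 − x*|)^p = 1.285e-3·(0.0485639)^1.8821 = 1.285e-3·0.00336908 ≈ 4.329e-06.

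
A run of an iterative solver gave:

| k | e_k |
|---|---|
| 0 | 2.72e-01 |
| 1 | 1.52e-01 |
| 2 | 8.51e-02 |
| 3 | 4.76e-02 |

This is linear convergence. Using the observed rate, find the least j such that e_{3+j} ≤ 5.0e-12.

Rate ρ ≈ e_3/e_2 = 4.76e-02/8.51e-02 = 0.5593.
After j more steps, e_{3+j} ≈ 4.76e-02·ρ^j; need ρ^j ≤ 5.0e-12/4.76e-02 = 1.05042e-10.
j ≥ ln(1.05042e-10)/ln(0.5593) = -22.9767/-0.58107 = 39.542.
So 40 more iterations are needed.

40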